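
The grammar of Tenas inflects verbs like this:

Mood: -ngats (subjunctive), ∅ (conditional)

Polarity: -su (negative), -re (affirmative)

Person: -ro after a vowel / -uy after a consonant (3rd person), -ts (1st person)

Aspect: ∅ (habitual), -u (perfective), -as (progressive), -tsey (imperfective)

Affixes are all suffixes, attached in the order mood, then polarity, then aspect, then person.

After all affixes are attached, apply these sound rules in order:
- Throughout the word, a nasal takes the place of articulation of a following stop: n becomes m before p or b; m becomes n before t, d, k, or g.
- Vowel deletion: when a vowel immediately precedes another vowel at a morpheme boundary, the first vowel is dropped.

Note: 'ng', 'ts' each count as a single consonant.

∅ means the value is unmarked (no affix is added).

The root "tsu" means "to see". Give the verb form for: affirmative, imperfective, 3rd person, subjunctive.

tsungatsretseyuy

Attach mood subjunctive -ngats → tsungats.
Attach polarity affirmative -re → tsungatsre.
Attach aspect imperfective -tsey → tsungatsretsey.
Attach person 3rd person -uy (after consonant 'y') → tsungatsretseyuy.
Nasal assimilation: no change.
Vowel deletion: no change.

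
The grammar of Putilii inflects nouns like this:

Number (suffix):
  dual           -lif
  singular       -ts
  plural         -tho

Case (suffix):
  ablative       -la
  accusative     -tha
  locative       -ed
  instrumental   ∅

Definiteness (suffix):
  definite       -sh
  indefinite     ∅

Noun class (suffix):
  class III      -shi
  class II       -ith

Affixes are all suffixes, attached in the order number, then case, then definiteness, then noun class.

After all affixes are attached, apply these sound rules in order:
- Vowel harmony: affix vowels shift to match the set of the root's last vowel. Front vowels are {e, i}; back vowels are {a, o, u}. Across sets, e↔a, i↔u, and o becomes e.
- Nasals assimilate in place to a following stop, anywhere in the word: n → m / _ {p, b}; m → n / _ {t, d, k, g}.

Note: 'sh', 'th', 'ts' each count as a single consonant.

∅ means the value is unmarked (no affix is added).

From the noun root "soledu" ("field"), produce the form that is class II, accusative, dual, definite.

Attach number dual -lif → soledulif.
Attach case accusative -tha → soleduliftha.
Attach definiteness definite -sh → soledulifthash.
Attach noun class class II -ith → soledulifthashith.
Apply vowel harmony: soledulifthashith → soledulufthashuth.
Nasal assimilation: no change.

soledulufthashuth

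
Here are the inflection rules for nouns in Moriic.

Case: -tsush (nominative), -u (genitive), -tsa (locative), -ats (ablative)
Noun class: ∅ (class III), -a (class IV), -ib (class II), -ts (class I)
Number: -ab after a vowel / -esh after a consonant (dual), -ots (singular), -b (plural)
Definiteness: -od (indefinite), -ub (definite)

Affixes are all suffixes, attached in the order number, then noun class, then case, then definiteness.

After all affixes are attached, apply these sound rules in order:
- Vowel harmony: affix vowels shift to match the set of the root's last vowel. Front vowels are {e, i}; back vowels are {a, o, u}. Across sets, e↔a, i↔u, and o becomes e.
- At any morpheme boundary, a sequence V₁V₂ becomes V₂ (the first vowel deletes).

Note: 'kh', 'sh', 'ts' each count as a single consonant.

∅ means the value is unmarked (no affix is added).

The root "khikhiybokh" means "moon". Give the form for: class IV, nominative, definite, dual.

Attach number dual -esh (after consonant 'kh') → khikhiybokhesh.
Attach noun class class IV -a → khikhiybokhesha.
Attach case nominative -tsush → khikhiybokheshatsush.
Attach definiteness definite -ub → khikhiybokheshatsushub.
Apply vowel harmony: khikhiybokheshatsushub → khikhiybokhashatsushub.
Vowel deletion: no change.

khikhiybokhashatsushub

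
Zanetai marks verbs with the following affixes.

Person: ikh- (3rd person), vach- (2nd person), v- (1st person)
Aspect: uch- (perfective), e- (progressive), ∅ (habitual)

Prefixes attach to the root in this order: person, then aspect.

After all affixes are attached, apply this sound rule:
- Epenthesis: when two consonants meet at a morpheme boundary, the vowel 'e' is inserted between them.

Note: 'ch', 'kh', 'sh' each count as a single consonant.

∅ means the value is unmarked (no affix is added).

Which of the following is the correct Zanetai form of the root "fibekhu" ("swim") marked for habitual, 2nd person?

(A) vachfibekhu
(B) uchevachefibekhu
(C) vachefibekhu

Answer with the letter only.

C

Attach person 2nd person vach- → vachfibekhu.
aspect = habitual: zero marking, form stays vachfibekhu.
Apply epenthesis: vachfibekhu → vachefibekhu.
So the correct form is vachefibekhu, option (C).
(B) uchevachefibekhu is wrong: it uses perfective instead of habitual for aspect.
(A) vachfibekhu is wrong: it fails to apply the sound rule(s).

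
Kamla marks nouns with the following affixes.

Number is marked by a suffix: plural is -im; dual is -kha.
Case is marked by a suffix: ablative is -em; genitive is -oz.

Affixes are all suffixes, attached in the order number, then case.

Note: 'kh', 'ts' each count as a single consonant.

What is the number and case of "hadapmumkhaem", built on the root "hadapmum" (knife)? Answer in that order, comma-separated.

Segment: hadapmum-kha-em.
number: -kha → dual.
case: -em → ablative.

dual, ablative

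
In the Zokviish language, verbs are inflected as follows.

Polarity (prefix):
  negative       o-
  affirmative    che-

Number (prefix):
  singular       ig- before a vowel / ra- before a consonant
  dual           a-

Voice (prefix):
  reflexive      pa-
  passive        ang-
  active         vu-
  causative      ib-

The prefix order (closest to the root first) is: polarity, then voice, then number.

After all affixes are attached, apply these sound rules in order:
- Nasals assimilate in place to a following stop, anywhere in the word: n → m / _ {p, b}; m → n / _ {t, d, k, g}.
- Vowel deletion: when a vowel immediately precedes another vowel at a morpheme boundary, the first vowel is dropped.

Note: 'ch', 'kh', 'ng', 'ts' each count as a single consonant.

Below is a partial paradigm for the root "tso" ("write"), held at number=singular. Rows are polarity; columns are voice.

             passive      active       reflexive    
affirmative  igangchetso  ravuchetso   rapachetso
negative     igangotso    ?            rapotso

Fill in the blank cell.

Attach polarity negative o- → otso.
Attach voice active vu- → vuotso.
Attach number singular ra- (before consonant 'v') → ravuotso.
Nasal assimilation: no change.
Apply vowel deletion: ravuotso → ravotso.

ravotso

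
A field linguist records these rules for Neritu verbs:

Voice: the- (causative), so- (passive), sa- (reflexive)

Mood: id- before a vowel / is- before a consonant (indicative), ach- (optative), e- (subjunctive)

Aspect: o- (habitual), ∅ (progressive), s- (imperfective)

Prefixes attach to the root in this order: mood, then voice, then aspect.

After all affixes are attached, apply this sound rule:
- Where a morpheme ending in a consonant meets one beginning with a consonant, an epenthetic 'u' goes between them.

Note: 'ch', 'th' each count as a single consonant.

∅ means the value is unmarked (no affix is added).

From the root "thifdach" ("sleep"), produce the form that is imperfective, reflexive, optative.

susaachuthifdach

Attach mood optative ach- → achthifdach.
Attach voice reflexive sa- → saachthifdach.
Attach aspect imperfective s- → ssaachthifdach.
Apply epenthesis: ssaachthifdach → susaachuthifdach.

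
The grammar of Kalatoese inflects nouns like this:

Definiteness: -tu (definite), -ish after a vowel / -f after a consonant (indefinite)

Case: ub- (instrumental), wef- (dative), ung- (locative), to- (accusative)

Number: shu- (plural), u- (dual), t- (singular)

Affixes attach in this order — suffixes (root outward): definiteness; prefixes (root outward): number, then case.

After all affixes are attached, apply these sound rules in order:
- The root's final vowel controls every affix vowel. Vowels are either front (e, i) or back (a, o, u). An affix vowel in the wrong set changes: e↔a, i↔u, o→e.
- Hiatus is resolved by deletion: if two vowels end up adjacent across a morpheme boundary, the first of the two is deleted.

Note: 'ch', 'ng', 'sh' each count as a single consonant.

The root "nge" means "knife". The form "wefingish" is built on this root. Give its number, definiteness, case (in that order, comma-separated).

Segment: wef-u-nge-ish.
number: u- → dual.
definiteness: -ish/f → indefinite.
case: wef- → dative.

dual, indefinite, dative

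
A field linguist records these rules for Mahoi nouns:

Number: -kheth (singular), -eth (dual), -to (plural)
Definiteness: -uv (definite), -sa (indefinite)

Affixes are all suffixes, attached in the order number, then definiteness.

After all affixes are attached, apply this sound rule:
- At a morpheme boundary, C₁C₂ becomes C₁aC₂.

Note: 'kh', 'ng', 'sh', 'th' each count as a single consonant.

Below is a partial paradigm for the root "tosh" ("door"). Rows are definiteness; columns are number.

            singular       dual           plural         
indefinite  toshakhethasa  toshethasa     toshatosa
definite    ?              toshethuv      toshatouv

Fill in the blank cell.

toshakhethuv

Attach number singular -kheth → toshkheth.
Attach definiteness definite -uv → toshkhethuv.
Apply epenthesis: toshkhethuv → toshakhethuv.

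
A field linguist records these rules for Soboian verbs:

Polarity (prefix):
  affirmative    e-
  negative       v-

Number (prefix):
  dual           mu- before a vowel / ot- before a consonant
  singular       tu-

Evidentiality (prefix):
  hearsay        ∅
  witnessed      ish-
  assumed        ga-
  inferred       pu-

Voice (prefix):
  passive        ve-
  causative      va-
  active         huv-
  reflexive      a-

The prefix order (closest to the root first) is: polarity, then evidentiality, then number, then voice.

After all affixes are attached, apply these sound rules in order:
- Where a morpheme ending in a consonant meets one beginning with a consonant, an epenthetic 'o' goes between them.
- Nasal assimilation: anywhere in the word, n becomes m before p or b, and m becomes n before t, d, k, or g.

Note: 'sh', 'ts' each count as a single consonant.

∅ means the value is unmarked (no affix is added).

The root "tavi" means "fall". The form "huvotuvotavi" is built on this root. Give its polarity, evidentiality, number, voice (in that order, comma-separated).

Segment: huv-tu-v-tavi.
polarity: v- → negative.
evidentiality: ∅ → hearsay.
number: tu- → singular.
voice: huv- → active.

negative, hearsay, singular, active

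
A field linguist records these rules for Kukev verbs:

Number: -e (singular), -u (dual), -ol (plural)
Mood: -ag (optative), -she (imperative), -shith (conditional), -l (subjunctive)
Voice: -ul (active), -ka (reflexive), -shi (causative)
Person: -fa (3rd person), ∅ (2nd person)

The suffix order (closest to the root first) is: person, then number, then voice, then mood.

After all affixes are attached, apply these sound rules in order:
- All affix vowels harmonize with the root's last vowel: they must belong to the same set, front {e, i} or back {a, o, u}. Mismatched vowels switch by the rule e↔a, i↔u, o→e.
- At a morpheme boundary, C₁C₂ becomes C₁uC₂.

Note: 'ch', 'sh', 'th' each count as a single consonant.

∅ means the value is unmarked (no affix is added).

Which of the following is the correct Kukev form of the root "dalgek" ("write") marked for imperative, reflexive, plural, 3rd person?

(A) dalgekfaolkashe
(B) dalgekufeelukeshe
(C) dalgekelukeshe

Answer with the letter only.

B

Attach person 3rd person -fa → dalgekfa.
Attach number plural -ol → dalgekfaol.
Attach voice reflexive -ka → dalgekfaolka.
Attach mood imperative -she → dalgekfaolkashe.
Apply vowel harmony: dalgekfaolkashe → dalgekfeelkeshe.
Apply epenthesis: dalgekfeelkeshe → dalgekufeelukeshe.
So the correct form is dalgekufeelukeshe, option (B).
(A) dalgekfaolkashe is wrong: it fails to apply the sound rule(s).
(C) dalgekelukeshe is wrong: it uses 2nd person instead of 3rd person for person.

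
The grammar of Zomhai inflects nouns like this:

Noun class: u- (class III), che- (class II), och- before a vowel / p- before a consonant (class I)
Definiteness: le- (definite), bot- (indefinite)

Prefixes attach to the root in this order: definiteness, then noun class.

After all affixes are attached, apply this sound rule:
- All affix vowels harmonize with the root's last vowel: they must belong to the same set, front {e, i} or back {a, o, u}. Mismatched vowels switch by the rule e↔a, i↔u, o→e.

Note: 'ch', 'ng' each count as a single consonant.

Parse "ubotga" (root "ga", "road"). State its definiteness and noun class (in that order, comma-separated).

Segment: u-bot-ga.
definiteness: bot- → indefinite.
noun class: u- → class III.

indefinite, class III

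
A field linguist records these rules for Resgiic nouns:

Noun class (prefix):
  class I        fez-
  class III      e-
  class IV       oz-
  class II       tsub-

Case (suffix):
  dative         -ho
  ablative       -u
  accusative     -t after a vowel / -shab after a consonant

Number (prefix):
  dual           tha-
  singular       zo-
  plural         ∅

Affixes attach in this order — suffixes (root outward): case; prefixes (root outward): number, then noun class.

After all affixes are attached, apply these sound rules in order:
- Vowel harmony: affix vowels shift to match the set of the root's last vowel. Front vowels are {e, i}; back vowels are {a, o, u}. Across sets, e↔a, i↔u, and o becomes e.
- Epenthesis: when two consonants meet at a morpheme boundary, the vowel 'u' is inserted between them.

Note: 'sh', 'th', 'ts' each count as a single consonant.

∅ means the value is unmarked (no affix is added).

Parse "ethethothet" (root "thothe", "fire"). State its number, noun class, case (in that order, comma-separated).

dual, class III, accusative

Segment: e-tha-thothe-t.
number: tha- → dual.
noun class: e- → class III.
case: -t/shab → accusative.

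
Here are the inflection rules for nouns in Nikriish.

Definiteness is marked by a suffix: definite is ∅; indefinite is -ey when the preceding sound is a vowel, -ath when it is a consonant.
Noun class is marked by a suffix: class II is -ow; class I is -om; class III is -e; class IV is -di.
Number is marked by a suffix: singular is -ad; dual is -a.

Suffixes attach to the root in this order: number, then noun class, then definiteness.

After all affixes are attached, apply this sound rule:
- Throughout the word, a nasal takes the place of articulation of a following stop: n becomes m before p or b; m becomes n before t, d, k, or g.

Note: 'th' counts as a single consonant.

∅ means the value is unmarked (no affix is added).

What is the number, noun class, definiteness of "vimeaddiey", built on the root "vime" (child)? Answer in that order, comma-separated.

Segment: vime-ad-di-ey.
number: -ad → singular.
noun class: -di → class IV.
definiteness: -ey/ath → indefinite.

singular, class IV, indefinite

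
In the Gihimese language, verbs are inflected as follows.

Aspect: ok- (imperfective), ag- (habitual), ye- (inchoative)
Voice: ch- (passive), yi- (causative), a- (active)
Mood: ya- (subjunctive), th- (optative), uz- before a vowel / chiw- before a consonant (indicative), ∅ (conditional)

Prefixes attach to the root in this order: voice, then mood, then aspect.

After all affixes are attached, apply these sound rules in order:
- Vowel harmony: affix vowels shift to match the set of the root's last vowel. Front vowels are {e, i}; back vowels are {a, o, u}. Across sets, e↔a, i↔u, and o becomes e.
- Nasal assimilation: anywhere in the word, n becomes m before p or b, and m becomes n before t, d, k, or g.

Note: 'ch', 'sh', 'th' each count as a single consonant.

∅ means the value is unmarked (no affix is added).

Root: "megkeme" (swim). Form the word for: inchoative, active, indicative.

Attach voice active a- → amegkeme.
Attach mood indicative uz- (before vowel 'a') → uzamegkeme.
Attach aspect inchoative ye- → yeuzamegkeme.
Apply vowel harmony: yeuzamegkeme → yeizemegkeme.
Nasal assimilation: no change.

yeizemegkeme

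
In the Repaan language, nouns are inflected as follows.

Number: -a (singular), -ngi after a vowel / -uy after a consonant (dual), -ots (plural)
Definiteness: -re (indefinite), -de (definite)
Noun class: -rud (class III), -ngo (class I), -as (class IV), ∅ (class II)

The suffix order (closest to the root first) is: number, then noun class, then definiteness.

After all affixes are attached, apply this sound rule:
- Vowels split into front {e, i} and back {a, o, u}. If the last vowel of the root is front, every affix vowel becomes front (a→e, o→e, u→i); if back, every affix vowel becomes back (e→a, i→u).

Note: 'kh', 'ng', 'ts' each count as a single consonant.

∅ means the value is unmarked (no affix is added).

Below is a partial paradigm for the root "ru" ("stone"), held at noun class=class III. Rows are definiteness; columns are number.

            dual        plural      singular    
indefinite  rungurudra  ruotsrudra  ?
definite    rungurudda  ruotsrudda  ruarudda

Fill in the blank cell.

ruarudra

Attach number singular -a → rua.
Attach noun class class III -rud → ruarud.
Attach definiteness indefinite -re → ruarudre.
Apply vowel harmony: ruarudre → ruarudra.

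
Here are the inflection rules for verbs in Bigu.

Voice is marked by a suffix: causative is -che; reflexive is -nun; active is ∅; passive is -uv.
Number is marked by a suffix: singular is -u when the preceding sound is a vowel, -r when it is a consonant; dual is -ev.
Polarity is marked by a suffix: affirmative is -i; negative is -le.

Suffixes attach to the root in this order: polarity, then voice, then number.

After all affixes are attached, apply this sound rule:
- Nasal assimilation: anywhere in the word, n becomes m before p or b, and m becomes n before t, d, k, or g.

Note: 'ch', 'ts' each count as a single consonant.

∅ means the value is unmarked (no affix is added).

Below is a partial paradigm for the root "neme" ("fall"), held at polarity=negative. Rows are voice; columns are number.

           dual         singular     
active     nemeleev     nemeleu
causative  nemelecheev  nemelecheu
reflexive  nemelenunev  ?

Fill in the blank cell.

Attach polarity negative -le → nemele.
Attach voice reflexive -nun → nemelenun.
Attach number singular -r (after consonant 'n') → nemelenunr.
Nasal assimilation: no change.

nemelenunr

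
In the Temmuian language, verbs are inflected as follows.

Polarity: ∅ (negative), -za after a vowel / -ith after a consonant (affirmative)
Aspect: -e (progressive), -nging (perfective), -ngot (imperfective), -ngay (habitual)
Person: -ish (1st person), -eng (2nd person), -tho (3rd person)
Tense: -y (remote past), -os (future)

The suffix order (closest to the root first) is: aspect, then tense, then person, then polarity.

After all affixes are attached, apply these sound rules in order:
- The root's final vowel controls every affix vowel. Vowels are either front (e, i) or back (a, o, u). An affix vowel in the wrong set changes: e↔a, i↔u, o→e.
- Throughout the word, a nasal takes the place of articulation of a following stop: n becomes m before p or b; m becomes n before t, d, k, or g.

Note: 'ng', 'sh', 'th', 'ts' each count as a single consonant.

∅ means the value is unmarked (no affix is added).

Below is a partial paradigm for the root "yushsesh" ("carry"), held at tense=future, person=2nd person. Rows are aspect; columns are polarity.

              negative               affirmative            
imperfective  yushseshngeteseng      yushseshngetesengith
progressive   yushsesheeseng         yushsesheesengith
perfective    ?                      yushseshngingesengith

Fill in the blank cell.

yushseshngingeseng

Attach aspect perfective -nging → yushseshnging.
Attach tense future -os → yushseshngingos.
Attach person 2nd person -eng → yushseshngingoseng.
polarity = negative: zero marking, form stays yushseshngingoseng.
Apply vowel harmony: yushseshngingoseng → yushseshngingeseng.
Nasal assimilation: no change.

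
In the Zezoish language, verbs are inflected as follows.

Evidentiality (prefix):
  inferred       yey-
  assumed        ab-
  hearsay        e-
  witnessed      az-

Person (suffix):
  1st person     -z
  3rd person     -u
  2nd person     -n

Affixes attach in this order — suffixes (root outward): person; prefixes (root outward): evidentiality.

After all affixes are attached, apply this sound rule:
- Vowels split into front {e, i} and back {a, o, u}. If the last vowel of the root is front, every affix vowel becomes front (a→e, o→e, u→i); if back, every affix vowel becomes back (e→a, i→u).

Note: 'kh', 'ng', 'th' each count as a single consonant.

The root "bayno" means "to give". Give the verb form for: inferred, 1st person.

yaybaynoz

Attach person 1st person -z → baynoz.
Attach evidentiality inferred yey- → yeybaynoz.
Apply vowel harmony: yeybaynoz → yaybaynoz.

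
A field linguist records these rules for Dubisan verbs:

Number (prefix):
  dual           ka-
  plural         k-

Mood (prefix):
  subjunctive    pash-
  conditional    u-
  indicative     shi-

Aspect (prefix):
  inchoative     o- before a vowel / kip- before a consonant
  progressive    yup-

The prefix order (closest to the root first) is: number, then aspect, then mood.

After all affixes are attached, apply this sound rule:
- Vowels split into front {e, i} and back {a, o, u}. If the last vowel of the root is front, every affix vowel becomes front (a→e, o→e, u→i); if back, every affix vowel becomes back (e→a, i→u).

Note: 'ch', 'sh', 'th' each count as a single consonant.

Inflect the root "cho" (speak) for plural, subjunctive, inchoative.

Attach number plural k- → kcho.
Attach aspect inchoative kip- (before consonant 'k') → kipkcho.
Attach mood subjunctive pash- → pashkipkcho.
Apply vowel harmony: pashkipkcho → pashkupkcho.

pashkupkcho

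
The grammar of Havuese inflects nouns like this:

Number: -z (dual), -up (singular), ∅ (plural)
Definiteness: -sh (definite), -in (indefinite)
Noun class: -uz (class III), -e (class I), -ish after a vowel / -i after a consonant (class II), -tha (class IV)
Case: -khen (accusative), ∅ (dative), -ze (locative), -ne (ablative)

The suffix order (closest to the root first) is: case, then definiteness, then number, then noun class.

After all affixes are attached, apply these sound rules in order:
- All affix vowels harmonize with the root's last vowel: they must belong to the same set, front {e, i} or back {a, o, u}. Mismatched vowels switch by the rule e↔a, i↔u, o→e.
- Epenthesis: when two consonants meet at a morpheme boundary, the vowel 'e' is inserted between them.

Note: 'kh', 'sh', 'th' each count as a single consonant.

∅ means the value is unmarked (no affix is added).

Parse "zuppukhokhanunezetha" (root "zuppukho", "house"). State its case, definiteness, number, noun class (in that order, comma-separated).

Segment: zuppukho-khen-in-z-tha.
case: -khen → accusative.
definiteness: -in → indefinite.
number: -z → dual.
noun class: -tha → class IV.

accusative, indefinite, dual, class IV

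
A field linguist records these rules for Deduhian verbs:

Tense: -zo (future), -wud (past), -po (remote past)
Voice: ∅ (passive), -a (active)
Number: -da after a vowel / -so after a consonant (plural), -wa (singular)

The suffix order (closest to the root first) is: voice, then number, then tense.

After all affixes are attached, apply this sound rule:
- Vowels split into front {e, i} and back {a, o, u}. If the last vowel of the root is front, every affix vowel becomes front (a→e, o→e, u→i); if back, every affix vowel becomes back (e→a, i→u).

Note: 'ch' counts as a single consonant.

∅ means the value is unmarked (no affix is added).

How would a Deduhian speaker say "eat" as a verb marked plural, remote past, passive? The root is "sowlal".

sowlalsopo

voice = passive: zero marking, form stays sowlal.
Attach number plural -so (after consonant 'l') → sowlalso.
Attach tense remote past -po → sowlalsopo.
Vowel harmony: no change.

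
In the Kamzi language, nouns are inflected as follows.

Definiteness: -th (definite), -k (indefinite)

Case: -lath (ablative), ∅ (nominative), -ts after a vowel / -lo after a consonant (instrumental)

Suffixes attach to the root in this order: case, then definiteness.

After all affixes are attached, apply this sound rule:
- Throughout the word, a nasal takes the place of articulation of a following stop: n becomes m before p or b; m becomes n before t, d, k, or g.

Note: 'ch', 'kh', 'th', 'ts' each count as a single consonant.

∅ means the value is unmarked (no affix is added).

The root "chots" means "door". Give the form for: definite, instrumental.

Attach case instrumental -lo (after consonant 'ts') → chotslo.
Attach definiteness definite -th → chotsloth.
Nasal assimilation: no change.

chotsloth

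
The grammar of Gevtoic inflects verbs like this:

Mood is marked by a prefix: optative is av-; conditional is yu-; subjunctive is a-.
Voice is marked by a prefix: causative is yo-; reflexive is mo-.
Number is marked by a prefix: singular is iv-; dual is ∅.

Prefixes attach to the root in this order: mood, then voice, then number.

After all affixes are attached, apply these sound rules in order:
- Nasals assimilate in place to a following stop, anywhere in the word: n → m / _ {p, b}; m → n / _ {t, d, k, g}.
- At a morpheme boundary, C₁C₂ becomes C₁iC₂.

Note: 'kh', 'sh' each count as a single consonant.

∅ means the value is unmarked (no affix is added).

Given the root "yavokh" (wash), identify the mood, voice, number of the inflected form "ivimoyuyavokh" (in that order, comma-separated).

conditional, reflexive, singular

Segment: iv-mo-yu-yavokh.
mood: yu- → conditional.
voice: mo- → reflexive.
number: iv- → singular.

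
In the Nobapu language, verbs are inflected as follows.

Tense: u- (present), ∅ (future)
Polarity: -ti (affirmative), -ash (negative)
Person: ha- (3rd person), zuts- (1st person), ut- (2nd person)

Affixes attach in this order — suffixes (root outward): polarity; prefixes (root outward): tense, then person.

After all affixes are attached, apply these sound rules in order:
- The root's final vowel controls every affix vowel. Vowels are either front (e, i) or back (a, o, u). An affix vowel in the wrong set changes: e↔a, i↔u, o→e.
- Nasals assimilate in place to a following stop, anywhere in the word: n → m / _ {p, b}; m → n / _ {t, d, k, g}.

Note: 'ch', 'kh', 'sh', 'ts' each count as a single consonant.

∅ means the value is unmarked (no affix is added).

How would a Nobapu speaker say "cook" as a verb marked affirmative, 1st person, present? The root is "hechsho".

Attach tense present u- → uhechsho.
Attach person 1st person zuts- → zutsuhechsho.
Attach polarity affirmative -ti → zutsuhechshoti.
Apply vowel harmony: zutsuhechshoti → zutsuhechshotu.
Nasal assimilation: no change.

zutsuhechshotu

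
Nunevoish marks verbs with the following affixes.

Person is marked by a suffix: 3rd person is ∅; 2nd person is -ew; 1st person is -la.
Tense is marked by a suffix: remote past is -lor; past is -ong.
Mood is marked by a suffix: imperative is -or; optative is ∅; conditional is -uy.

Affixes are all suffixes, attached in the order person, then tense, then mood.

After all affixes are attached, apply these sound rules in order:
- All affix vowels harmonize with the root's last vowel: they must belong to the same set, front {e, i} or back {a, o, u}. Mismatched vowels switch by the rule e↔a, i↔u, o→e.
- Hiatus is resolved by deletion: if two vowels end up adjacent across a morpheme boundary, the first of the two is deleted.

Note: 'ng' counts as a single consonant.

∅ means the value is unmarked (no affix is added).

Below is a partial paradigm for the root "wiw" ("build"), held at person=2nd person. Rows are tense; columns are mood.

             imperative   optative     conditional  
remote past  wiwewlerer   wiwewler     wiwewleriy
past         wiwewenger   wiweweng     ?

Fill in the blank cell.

wiwewengiy

Attach person 2nd person -ew → wiwew.
Attach tense past -ong → wiwewong.
Attach mood conditional -uy → wiwewonguy.
Apply vowel harmony: wiwewonguy → wiwewengiy.
Vowel deletion: no change.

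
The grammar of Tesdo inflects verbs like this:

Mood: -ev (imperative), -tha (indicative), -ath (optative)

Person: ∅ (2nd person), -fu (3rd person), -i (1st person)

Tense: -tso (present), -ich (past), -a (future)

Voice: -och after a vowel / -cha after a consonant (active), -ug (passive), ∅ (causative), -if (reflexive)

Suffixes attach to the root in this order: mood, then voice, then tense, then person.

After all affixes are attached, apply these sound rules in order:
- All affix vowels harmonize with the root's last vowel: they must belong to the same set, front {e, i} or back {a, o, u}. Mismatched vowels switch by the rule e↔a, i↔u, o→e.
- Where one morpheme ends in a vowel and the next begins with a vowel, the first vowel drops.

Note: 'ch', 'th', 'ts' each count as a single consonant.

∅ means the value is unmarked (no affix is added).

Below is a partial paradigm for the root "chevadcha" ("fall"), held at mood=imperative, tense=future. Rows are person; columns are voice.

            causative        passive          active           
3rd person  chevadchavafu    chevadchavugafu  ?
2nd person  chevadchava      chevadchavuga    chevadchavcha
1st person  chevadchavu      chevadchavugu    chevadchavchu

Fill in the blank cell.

chevadchavchafu

Attach mood imperative -ev → chevadchaev.
Attach voice active -cha (after consonant 'v') → chevadchaevcha.
Attach tense future -a → chevadchaevchaa.
Attach person 3rd person -fu → chevadchaevchaafu.
Apply vowel harmony: chevadchaevchaafu → chevadchaavchaafu.
Apply vowel deletion: chevadchaavchaafu → chevadchavchafu.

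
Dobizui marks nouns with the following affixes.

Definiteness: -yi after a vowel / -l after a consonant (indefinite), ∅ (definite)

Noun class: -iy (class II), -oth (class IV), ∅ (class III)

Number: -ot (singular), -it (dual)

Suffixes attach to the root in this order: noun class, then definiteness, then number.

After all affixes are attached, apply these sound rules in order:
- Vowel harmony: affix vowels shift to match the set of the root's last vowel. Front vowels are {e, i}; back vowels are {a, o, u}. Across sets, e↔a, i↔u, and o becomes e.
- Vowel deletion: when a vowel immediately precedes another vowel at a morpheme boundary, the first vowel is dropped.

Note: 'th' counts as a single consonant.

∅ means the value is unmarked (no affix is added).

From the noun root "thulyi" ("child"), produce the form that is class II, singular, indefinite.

Attach noun class class II -iy → thulyiiy.
Attach definiteness indefinite -l (after consonant 'y') → thulyiiyl.
Attach number singular -ot → thulyiiylot.
Apply vowel harmony: thulyiiylot → thulyiiylet.
Apply vowel deletion: thulyiiylet → thulyiylet.

thulyiylet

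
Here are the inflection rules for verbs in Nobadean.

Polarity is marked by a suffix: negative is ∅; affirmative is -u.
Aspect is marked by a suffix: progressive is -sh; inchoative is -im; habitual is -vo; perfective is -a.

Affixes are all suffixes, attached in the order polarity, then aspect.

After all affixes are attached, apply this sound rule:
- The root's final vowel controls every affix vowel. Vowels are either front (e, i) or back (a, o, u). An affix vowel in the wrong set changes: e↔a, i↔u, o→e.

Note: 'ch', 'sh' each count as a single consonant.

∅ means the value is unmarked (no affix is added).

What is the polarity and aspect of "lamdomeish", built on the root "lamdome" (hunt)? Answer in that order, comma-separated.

affirmative, progressive

Segment: lamdome-u-sh.
polarity: -u → affirmative.
aspect: -sh → progressive.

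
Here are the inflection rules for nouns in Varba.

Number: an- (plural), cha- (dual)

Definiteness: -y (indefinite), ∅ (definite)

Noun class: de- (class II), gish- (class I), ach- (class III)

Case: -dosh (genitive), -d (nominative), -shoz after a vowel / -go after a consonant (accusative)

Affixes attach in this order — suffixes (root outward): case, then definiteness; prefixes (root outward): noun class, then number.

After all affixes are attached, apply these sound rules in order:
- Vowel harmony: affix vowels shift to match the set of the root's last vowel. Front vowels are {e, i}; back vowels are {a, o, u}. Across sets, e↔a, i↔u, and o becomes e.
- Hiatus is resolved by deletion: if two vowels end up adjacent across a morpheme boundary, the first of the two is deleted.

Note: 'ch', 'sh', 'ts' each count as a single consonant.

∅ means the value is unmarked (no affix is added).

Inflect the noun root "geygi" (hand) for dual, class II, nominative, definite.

Attach noun class class II de- → degeygi.
Attach case nominative -d → degeygid.
definiteness = definite: zero marking, form stays degeygid.
Attach number dual cha- → chadegeygid.
Apply vowel harmony: chadegeygid → chedegeygid.
Vowel deletion: no change.

chedegeygid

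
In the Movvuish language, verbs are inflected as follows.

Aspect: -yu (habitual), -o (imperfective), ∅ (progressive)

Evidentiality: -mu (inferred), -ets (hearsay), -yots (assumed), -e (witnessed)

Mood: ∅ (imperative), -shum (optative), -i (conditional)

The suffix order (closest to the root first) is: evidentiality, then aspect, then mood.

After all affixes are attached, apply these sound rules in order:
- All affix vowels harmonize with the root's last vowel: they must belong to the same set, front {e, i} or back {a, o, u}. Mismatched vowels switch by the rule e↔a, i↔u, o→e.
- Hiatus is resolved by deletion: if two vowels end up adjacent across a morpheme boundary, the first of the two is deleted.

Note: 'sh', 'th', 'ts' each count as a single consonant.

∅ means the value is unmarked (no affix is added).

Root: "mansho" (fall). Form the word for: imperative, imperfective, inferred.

manshomo

Attach evidentiality inferred -mu → manshomu.
Attach aspect imperfective -o → manshomuo.
mood = imperative: zero marking, form stays manshomuo.
Vowel harmony: no change.
Apply vowel deletion: manshomuo → manshomo.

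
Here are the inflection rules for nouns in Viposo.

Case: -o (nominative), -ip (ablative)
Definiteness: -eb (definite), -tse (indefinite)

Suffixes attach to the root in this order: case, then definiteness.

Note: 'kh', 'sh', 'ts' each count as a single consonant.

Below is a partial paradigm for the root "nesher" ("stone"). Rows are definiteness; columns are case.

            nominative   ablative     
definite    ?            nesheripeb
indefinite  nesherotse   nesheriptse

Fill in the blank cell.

Attach case nominative -o → neshero.
Attach definiteness definite -eb → nesheroeb.

nesheroeb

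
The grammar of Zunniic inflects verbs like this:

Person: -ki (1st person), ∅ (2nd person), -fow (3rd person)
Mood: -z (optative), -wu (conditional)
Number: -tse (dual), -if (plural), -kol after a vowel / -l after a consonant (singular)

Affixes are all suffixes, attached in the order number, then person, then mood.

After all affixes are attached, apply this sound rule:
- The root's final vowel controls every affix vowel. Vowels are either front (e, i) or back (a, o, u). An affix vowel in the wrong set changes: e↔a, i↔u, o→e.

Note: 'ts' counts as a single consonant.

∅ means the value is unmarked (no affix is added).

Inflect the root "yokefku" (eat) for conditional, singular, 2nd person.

yokefkukolwu

Attach number singular -kol (after vowel 'u') → yokefkukol.
person = 2nd person: zero marking, form stays yokefkukol.
Attach mood conditional -wu → yokefkukolwu.
Vowel harmony: no change.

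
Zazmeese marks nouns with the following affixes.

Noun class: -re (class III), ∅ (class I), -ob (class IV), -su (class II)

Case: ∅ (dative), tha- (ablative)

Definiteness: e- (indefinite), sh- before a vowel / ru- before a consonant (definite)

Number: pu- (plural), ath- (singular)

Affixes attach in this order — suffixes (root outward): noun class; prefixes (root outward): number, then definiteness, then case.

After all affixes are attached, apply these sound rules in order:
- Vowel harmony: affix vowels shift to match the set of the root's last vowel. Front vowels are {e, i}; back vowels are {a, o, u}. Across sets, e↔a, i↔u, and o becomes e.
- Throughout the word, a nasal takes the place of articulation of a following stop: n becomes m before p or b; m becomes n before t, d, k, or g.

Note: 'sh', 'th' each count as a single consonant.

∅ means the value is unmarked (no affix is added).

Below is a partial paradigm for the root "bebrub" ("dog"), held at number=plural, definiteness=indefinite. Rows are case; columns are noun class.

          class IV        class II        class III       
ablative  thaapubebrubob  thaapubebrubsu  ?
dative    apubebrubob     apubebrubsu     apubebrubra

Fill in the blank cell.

thaapubebrubra

Attach noun class class III -re → bebrubre.
Attach number plural pu- → pubebrubre.
Attach definiteness indefinite e- → epubebrubre.
Attach case ablative tha- → thaepubebrubre.
Apply vowel harmony: thaepubebrubre → thaapubebrubra.
Nasal assimilation: no change.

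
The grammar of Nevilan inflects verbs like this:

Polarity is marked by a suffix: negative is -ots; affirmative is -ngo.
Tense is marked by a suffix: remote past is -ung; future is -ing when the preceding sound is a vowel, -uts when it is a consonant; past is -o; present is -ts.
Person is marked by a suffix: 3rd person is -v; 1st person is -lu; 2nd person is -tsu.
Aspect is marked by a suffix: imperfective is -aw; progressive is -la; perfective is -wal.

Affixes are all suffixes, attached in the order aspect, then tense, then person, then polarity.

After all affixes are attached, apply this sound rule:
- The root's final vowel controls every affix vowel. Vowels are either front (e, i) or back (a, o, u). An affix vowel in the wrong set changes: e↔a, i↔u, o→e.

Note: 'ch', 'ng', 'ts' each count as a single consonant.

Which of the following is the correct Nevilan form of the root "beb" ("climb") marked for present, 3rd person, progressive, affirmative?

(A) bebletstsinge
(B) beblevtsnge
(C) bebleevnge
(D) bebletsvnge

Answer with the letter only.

Attach aspect progressive -la → bebla.
Attach tense present -ts → beblats.
Attach person 3rd person -v → beblatsv.
Attach polarity affirmative -ngo → beblatsvngo.
Apply vowel harmony: beblatsvngo → bebletsvnge.
So the correct form is bebletsvnge, option (D).
(B) beblevtsnge is wrong: it has the affixes in the wrong order.
(A) bebletstsinge is wrong: it uses 2nd person instead of 3rd person for person.
(C) bebleevnge is wrong: it uses past instead of present for tense.

D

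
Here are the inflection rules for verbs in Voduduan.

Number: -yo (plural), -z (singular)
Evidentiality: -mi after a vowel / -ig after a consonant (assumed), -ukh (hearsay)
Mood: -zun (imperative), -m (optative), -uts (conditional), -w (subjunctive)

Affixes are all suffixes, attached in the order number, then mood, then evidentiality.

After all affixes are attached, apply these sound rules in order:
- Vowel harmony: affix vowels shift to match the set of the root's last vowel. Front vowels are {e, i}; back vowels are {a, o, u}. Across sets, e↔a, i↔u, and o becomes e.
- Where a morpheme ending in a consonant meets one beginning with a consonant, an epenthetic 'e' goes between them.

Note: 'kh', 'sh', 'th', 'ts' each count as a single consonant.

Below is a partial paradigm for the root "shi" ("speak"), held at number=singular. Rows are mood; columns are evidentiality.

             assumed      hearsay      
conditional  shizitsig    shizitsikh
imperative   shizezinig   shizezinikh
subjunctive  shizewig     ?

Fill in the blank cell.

shizewikh

Attach number singular -z → shiz.
Attach mood subjunctive -w → shizw.
Attach evidentiality hearsay -ukh → shizwukh.
Apply vowel harmony: shizwukh → shizwikh.
Apply epenthesis: shizwikh → shizewikh.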